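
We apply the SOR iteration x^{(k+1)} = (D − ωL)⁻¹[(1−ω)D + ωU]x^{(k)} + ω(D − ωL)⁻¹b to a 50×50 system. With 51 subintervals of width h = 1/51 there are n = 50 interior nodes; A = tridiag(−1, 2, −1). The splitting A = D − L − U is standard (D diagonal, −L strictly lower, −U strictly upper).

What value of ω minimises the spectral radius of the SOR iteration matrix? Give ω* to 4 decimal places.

ρ_J = max_k |cos(kπ/51)| = cos(π/51) = 0.9981
√(1−ρ_J²) simplifies to sin(π/51) = 0.06156.
ω* = 2 / (1 + 0.06156) = 2 / 1.06156 ≈ 1.8840.
Hence ρ(B_{ω*}) = 1.8840 − 1 = 0.8840.

ω* = 1.8840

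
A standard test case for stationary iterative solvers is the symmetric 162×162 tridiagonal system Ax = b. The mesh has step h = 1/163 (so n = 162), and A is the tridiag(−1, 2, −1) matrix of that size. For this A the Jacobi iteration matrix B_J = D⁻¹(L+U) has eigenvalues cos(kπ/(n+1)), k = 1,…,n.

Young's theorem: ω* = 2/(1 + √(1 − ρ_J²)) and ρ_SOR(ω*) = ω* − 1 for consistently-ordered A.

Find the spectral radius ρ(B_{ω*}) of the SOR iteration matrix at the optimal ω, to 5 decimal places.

ρ_J = max_k |cos(kπ/163)| = cos(π/163) = 0.99981
root = sin(π/163) = 0.019272  (since 1−cos² = sin²).
Then 2/(1+√(1−ρ_J²)) = 2/(1+0.019272); ω* = 2/1.019272 = 1.96218.
[ρ_SOR] ω* − 1 = 0.96218.

ρ_SOR = 0.96218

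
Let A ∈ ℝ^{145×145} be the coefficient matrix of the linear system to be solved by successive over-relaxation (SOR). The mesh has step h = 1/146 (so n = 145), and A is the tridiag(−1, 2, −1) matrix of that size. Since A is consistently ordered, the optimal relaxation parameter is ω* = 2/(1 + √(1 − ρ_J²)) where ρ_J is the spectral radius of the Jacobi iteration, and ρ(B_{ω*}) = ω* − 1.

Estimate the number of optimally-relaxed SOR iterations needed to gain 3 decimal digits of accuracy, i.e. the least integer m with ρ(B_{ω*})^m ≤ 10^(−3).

m = 161

ρ_J = max_k |cos(kπ/146)| = cos(π/146) = 0.9997685
root = sin(π/146) = 0.0215161  (since 1−cos² = sin²).
Then 2/(1+√(1−ρ_J²)) = 2/(1+0.0215161); ω* = 2/1.0215161 = 1.9578742.
[ρ_SOR] ω* − 1 = 0.9578742.
3·ln10 = 6.90776; −ln(0.9578742) = 0.0430388; m = ⌈6.90776/0.0430388⌉ = ⌈160.501⌉ = 161.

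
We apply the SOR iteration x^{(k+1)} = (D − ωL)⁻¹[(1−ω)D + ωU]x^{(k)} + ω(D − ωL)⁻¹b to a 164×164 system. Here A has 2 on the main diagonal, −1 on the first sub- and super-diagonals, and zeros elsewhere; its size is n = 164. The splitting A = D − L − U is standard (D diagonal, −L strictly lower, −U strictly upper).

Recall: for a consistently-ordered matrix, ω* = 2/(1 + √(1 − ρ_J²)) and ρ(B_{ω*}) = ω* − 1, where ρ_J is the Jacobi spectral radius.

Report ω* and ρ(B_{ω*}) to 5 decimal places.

B_J for the 164×164 system has eigenvalues cos(kπ/165); ρ_J = cos(π/165) = 0.99982.
√(1 − cos²(π/165)) = sin(π/165) ≈ 0.019039.
[ω*] 2 ÷ (1 + 0.019039) = 2 ÷ 1.019039 = 1.96263.
At ω = 1.96263 every |λ(B_ω)| = ω−1, so ρ_SOR = 0.96263.

ω* = 1.96263, ρ_SOR = 0.96263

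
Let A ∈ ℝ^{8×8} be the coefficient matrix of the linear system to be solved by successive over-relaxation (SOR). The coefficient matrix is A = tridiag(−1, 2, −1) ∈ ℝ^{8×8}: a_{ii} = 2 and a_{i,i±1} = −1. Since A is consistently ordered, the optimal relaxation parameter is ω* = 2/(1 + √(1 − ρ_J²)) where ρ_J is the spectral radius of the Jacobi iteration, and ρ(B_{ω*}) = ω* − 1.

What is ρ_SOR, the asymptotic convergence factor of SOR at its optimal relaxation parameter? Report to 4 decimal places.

spectrum of D⁻¹(L+U) = {cos(kπ/9) : 1≤k≤8}; ρ_J = cos(π/9) = 0.9397.
√(1 − cos²(π/9)) = sin(π/9) ≈ 0.34202.
So ω* = 2/1.34202 = 1.4903 (Young).
[ρ_SOR] ω* − 1 = 0.4903.

ρ_SOR = 0.4903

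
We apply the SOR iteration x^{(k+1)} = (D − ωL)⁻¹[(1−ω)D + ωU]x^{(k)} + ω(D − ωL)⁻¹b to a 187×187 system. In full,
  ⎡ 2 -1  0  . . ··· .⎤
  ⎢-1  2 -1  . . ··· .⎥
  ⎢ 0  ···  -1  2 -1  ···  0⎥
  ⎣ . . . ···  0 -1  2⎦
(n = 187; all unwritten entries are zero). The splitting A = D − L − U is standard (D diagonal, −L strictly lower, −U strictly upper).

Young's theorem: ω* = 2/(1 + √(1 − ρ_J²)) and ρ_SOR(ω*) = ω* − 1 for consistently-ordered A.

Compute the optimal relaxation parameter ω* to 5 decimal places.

ω* = 1.96713

With n=187, ρ(Jacobi) = cos(π/188) = 0.99986.
1 − cos²(π/188) = sin²(π/188) ⇒ √(1−ρ_J²) = sin(π/188) = 0.016710.
So ω* = 2/1.016710 = 1.96713 (Young).
At ω = 1.96713 every |λ(B_ω)| = ω−1, so ρ_SOR = 0.96713.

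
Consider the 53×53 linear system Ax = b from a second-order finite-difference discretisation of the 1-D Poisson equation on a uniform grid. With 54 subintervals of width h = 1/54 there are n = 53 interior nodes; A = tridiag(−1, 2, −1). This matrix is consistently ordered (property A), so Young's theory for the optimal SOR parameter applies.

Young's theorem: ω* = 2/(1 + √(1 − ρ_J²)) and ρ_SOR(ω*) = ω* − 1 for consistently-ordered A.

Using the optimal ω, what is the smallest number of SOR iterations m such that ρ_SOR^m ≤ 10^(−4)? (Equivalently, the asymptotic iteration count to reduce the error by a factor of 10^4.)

B_J for the 53×53 system has eigenvalues cos(kπ/54); ρ_J = cos(π/54) = 0.9983082.
√(1−ρ_J²) simplifies to sin(π/54) = 0.0581448.
Young: ω* = 2/(1+√(1−ρ_J²)) = 2/(1+0.0581448) = 2/1.0581448 = 1.8901005.
ρ_SOR = ω* − 1 ≈ 0.8901005.
ρ_SOR^m ≤ 10^(−4) ⇔ m ≥ 4·ln10/(−ln 0.8901005) = 9.21034/0.116421 = 79.112; m = ⌈79.112⌉ = 80.

m = 80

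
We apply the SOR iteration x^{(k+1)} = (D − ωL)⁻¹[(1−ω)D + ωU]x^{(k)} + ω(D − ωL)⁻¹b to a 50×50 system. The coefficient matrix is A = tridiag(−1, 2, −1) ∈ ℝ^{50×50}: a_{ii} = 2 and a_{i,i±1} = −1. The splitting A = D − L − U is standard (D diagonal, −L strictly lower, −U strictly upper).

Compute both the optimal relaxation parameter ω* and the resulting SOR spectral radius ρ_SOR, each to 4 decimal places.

ρ_J = max_k |cos(kπ/51)| = cos(π/51) = 0.9981
√(1−ρ_J²) = |sin(π/51)| = 0.06156
Young: ω* = 2/(1+√(1−ρ_J²)) = 2/(1+0.06156) = 2/1.06156 = 1.8840.
[ρ_SOR] ω* − 1 = 0.8840.

ω* = 1.8840, ρ_SOR = 0.8840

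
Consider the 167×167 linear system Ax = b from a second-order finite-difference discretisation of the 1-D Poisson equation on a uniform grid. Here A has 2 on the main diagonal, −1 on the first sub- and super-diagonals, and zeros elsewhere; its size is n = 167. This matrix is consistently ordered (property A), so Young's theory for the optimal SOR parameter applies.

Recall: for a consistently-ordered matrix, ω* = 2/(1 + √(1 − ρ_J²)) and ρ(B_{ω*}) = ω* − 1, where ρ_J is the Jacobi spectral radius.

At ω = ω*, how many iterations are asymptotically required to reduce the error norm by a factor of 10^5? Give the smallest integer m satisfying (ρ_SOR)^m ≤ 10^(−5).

[ρ_J] n=167: ρ(B_J) = cos(π/(n+1)) = cos(π/168) = 0.9998252.
√(1−ρ_J²) = |sin(π/168)| = 0.0186989
Then 2/(1+√(1−ρ_J²)) = 2/(1+0.0186989); ω* = 2/1.0186989 = 1.9632887.
Hence ρ(B_{ω*}) = 1.9632887 − 1 = 0.9632887.
For 5 digits: m = 5·ln10 / (−ln 0.9632887) = 11.5129/0.0374021 = 307.814; round up → m = 308.

m = 308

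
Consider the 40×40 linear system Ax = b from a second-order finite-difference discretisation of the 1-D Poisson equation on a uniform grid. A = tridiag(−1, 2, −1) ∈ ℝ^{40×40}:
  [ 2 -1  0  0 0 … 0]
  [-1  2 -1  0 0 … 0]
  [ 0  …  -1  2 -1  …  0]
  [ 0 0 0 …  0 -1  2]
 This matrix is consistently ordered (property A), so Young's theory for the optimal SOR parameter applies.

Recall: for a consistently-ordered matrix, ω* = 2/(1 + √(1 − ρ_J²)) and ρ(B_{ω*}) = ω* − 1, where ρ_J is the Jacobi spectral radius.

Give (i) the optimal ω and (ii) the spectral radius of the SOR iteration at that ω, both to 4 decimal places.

spectrum of D⁻¹(L+U) = {cos(kπ/41) : 1≤k≤40}; ρ_J = cos(π/41) = 0.9971.
1 − cos²(π/41) = sin²(π/41) ⇒ √(1−ρ_J²) = sin(π/41) = 0.07655.
Young: ω* = 2/(1+√(1−ρ_J²)) = 2/(1+0.07655) = 2/1.07655 = 1.8578.
ρ(B_{ω*}) = ω*−1 = 0.8578

ω* = 1.8578, ρ_SOR = 0.8578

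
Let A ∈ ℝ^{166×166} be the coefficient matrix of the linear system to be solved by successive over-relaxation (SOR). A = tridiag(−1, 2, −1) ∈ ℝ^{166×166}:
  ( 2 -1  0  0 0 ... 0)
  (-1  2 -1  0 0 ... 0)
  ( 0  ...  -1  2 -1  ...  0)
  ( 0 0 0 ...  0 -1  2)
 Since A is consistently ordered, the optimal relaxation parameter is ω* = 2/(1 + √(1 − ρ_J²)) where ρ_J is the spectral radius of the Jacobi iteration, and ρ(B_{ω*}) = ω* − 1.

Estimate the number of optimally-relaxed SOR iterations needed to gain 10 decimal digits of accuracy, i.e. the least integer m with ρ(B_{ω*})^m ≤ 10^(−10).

B_J for the 166×166 system has eigenvalues cos(kπ/167); ρ_J = cos(π/167) = 0.9998231.
root = sin(π/167) = 0.0188108  (since 1−cos² = sin²).
Young: ω* = 2/(1+√(1−ρ_J²)) = 2/(1+0.0188108) = 2/1.0188108 = 1.9630730.
Hence ρ(B_{ω*}) = 1.9630730 − 1 = 0.9630730.
10·ln10 = 23.0259; −ln(0.9630730) = 0.0376261; m = ⌈23.0259/0.0376261⌉ = ⌈611.966⌉ = 612.

m = 612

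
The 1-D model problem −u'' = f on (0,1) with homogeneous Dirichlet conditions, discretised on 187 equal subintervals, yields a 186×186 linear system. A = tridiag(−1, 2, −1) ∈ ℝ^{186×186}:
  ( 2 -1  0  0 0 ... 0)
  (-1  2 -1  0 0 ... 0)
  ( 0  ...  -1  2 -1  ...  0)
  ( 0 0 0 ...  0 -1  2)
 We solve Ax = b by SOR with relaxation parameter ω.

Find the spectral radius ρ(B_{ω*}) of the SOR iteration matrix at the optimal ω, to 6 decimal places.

ρ_SOR = 0.966957

ρ_J = max_k |cos(kπ/187)| = cos(π/187) = 0.999859
1 − cos²(π/187) = sin²(π/187) ⇒ √(1−ρ_J²) = sin(π/187) = 0.0167992.
Then 2/(1+√(1−ρ_J²)) = 2/(1+0.0167992); ω* = 2/1.0167992 = 1.966957.
and ρ(B_{ω*}) = 1.966957 − 1 = 0.966957.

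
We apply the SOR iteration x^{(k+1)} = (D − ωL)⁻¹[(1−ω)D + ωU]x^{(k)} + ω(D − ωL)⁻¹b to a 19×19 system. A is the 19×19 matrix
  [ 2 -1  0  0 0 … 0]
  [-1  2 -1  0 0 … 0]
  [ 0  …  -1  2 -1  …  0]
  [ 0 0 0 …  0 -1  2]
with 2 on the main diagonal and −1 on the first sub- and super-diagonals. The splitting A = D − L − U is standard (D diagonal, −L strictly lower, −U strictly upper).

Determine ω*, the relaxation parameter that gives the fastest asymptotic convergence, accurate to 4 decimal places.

½·tridiag(1,0,1) at n=19: λ_k = cos(kπ/20); max |λ| at k=1 ⇒ ρ_J = cos(π/20) ≈ 0.9877.
root = sin(π/20) = 0.15643  (since 1−cos² = sin²).
ω* = 2/(1 + 0.15643) = 2/1.15643 = 1.7295.
At ω = 1.7295 every |λ(B_ω)| = ω−1, so ρ_SOR = 0.7295.

ω* = 1.7295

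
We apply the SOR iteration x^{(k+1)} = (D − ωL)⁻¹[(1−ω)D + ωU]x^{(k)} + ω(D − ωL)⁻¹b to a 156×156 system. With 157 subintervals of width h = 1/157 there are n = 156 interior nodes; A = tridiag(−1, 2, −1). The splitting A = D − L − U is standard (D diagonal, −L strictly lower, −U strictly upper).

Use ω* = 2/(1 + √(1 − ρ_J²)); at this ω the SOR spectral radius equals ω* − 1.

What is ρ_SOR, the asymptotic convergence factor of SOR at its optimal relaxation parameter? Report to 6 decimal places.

ρ_SOR = 0.960767

n=156: λ(B_J) = 1 − λ(A)/2 = cos(kπ/157); k=1 gives ρ_J = 0.999800.
√(1−ρ_J²) simplifies to sin(π/157) = 0.0200088.
Then 2/(1+√(1−ρ_J²)) = 2/(1+0.0200088); ω* = 2/1.0200088 = 1.960767.
Hence ρ(B_{ω*}) = 1.960767 − 1 = 0.960767.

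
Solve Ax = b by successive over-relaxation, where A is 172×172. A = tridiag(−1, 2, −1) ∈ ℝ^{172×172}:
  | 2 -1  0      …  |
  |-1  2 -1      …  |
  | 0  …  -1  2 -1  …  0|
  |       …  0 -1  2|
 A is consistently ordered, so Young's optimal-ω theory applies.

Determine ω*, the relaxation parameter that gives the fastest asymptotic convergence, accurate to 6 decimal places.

ω* = 1.964331

spectrum of D⁻¹(L+U) = {cos(kπ/173) : 1≤k≤172}; ρ_J = cos(π/173) = 0.999835.
1 − cos²(π/173) = sin²(π/173) ⇒ √(1−ρ_J²) = sin(π/173) = 0.0181585.
Young: ω* = 2/(1+√(1−ρ_J²)) = 2/(1+0.0181585) = 2/1.0181585 = 1.964331.
At ω = 1.964331 every |λ(B_ω)| = ω−1, so ρ_SOR = 0.964331.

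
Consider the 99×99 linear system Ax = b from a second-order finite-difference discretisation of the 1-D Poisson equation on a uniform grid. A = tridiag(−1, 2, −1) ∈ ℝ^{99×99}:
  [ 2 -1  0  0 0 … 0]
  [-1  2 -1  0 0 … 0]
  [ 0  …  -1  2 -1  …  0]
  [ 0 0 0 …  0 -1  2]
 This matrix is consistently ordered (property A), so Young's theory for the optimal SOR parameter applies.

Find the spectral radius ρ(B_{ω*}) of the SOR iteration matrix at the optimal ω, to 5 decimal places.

ρ_SOR = 0.93909

ρ_J = max_k |cos(kπ/100)| = cos(π/100) = 0.99951
√(1 − cos²(π/100)) = sin(π/100) ≈ 0.031411.
ω* = 2 / (1 + 0.031411) = 2 / 1.031411 ≈ 1.93909.
Hence ρ(B_{ω*}) = 1.93909 − 1 = 0.93909.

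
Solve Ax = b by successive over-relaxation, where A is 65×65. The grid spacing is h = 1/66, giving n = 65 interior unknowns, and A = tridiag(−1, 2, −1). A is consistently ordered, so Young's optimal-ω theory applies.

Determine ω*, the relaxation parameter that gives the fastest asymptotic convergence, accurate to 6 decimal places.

ρ_J = max_k |cos(kπ/66)| = cos(π/66) = 0.998867
1 − cos²(π/66) = sin²(π/66) ⇒ √(1−ρ_J²) = sin(π/66) = 0.0475819.
Then 2/(1+√(1−ρ_J²)) = 2/(1+0.0475819); ω* = 2/1.0475819 = 1.909159.
ρ_SOR = ω* − 1 = 1.909159 − 1 = 0.909159.

ω* = 1.909159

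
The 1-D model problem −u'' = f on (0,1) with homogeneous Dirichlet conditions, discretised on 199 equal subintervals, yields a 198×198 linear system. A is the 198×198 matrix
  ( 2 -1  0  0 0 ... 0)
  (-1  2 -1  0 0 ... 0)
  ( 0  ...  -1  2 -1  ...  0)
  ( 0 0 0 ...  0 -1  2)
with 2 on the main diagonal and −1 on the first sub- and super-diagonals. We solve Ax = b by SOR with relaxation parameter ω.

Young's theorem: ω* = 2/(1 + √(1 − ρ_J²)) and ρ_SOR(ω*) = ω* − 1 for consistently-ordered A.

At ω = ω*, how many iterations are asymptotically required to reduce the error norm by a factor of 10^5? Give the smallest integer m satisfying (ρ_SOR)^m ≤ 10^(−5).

spectrum of D⁻¹(L+U) = {cos(kπ/199) : 1≤k≤198}; ρ_J = cos(π/199) = 0.9998754.
√(1 − cos²(π/199)) = sin(π/199) ≈ 0.0157862.
ω* = 2/(1 + 0.0157862) = 2/1.0157862 = 1.9689183.
and ρ(B_{ω*}) = 1.9689183 − 1 = 0.9689183.
For 5 digits: m = 5·ln10 / (−ln 0.9689183) = 11.5129/0.031575 = 364.621; round up → m = 365.

m = 365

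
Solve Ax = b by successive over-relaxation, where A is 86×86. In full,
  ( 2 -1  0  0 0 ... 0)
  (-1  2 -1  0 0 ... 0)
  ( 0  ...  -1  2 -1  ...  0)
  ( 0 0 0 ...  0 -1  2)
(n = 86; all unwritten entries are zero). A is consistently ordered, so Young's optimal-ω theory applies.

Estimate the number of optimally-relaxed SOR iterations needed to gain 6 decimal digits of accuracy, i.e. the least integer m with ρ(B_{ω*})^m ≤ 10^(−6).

m = 192

B_J for the 86×86 system has eigenvalues cos(kπ/87); ρ_J = cos(π/87) = 0.9993481.
root = sin(π/87) = 0.0361024  (since 1−cos² = sin²).
ω* = 2 / (1 + 0.0361024) = 2 / 1.0361024 ≈ 1.9303111.
[ρ_SOR] ω* − 1 = 0.9303111.
m ≥ 6·ln10 / (−ln 0.9303111) = 191.255; smallest integer m = 192.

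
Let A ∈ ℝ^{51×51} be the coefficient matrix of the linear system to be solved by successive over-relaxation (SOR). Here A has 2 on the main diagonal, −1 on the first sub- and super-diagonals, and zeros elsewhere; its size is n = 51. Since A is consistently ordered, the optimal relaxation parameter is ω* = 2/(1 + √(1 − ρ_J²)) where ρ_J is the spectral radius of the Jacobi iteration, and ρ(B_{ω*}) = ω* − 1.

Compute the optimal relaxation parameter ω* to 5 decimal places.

ρ_J = max_k |cos(kπ/52)| = cos(π/52) = 0.99818
√(1 − cos²(π/52)) = sin(π/52) ≈ 0.060378.
[ω*] 2 ÷ (1 + 0.060378) = 2 ÷ 1.060378 = 1.88612.
At ω = 1.88612 every |λ(B_ω)| = ω−1, so ρ_SOR = 0.88612.

ω* = 1.88612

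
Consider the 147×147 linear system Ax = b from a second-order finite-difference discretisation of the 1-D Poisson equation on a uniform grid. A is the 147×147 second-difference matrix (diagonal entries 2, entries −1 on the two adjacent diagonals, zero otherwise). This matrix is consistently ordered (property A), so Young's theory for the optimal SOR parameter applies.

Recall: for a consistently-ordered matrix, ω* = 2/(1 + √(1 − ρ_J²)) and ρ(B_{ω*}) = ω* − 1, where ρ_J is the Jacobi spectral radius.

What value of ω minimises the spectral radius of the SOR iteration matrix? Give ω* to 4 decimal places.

[ρ_J] n=147: ρ(B_J) = cos(π/(n+1)) = cos(π/148) = 0.9998.
1 − cos²(π/148) = sin²(π/148) ⇒ √(1−ρ_J²) = sin(π/148) = 0.02123.
So ω* = 2/1.02123 = 1.9584 (Young).
ρ_SOR = ω* − 1 = 1.9584 − 1 = 0.9584.

ω* = 1.9584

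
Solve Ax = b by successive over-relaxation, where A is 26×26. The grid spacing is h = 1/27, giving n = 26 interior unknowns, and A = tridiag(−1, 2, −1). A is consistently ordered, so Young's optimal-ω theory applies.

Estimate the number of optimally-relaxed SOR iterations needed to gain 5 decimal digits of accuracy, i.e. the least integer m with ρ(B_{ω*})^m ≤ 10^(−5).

B_J for the 26×26 system has eigenvalues cos(kπ/27); ρ_J = cos(π/27) = 0.9932384.
root = sin(π/27) = 0.1160929  (since 1−cos² = sin²).
So ω* = 2/1.1160929 = 1.7919655 (Young).
ρ(B_{ω*}) = ω*−1 = 0.7919655
ρ_SOR^m ≤ 10^(−5) ⇔ m ≥ 5·ln10/(−ln 0.7919655) = 11.5129/0.233237 = 49.361; m = ⌈49.361⌉ = 50.

m = 50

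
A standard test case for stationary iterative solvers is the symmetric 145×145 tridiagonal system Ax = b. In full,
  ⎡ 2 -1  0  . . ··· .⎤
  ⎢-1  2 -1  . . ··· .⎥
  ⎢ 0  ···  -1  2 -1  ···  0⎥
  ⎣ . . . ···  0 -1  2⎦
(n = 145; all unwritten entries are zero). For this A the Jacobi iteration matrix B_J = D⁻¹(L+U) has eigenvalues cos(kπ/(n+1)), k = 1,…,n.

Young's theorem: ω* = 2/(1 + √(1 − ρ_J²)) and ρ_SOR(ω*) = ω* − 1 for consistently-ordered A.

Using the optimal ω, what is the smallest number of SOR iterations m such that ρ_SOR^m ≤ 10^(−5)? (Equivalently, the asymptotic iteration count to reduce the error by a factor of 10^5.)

With n=145, ρ(Jacobi) = cos(π/146) = 0.9997685.
√(1−ρ_J²) simplifies to sin(π/146) = 0.0215161.
Then 2/(1+√(1−ρ_J²)) = 2/(1+0.0215161); ω* = 2/1.0215161 = 1.9578742.
Hence ρ(B_{ω*}) = 1.9578742 − 1 = 0.9578742.
m ≥ 5·ln10 / (−ln 0.9578742) = 267.500; smallest integer m = 268.

m = 268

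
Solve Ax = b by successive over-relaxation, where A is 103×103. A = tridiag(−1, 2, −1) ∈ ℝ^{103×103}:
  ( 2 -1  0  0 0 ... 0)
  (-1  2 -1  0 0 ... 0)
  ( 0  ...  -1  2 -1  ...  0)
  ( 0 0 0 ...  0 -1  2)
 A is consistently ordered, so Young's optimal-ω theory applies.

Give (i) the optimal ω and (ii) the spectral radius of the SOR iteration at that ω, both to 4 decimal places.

n=103: λ(B_J) = 1 − λ(A)/2 = cos(kπ/104); k=1 gives ρ_J = 0.9995.
√(1−ρ_J²) = |sin(π/104)| = 0.03020
ω* = 2/(1+0.03020) = 1.9414
ρ_SOR = ω* − 1 ≈ 0.9414.

ω* = 1.9414, ρ_SOR = 0.9414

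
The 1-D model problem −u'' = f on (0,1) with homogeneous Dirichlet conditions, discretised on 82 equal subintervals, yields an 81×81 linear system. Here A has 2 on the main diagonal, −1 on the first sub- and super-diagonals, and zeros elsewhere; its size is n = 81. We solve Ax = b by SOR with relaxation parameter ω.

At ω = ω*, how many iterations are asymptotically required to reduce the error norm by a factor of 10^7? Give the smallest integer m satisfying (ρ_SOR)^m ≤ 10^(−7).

[ρ_J] n=81: ρ(B_J) = cos(π/(n+1)) = cos(π/82) = 0.9992662.
root = sin(π/82) = 0.0383027  (since 1−cos² = sin²).
Young: ω* = 2/(1+√(1−ρ_J²)) = 2/(1+0.0383027) = 2/1.0383027 = 1.9262206.
[ρ_SOR] ω* − 1 = 0.9262206.
(0.9262206)^m ≤ 10^{−7}  ⇒  m·ln(0.9262206) ≤ −7·ln10  ⇒  m ≥ 210.302  ⇒  m = 211

m = 211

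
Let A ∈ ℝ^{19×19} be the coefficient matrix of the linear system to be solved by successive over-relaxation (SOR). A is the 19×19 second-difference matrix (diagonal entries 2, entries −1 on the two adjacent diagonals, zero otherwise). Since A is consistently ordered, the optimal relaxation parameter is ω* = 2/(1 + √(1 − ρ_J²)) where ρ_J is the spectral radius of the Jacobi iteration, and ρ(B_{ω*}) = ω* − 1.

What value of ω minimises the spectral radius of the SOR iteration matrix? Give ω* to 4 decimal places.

ω* = 1.7295

n=19: λ(B_J) = 1 − λ(A)/2 = cos(kπ/20); k=1 gives ρ_J = 0.9877.
√(1 − cos²(π/20)) = sin(π/20) ≈ 0.15643.
[ω*] 2 ÷ (1 + 0.15643) = 2 ÷ 1.15643 = 1.7295.
ρ_SOR = ω* − 1 ≈ 0.7295.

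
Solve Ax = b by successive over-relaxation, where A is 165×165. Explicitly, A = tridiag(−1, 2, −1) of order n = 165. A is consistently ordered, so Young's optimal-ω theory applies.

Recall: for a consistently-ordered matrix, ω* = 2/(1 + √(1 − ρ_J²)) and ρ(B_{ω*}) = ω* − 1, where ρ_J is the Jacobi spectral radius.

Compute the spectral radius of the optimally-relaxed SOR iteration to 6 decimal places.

ρ_SOR = 0.962855

spectrum of D⁻¹(L+U) = {cos(kπ/166) : 1≤k≤165}; ρ_J = cos(π/166) = 0.999821.
√(1 − cos²(π/166)) = sin(π/166) ≈ 0.0189241.
Young: ω* = 2/(1+√(1−ρ_J²)) = 2/(1+0.0189241) = 2/1.0189241 = 1.962855.
[ρ_SOR] ω* − 1 = 0.962855.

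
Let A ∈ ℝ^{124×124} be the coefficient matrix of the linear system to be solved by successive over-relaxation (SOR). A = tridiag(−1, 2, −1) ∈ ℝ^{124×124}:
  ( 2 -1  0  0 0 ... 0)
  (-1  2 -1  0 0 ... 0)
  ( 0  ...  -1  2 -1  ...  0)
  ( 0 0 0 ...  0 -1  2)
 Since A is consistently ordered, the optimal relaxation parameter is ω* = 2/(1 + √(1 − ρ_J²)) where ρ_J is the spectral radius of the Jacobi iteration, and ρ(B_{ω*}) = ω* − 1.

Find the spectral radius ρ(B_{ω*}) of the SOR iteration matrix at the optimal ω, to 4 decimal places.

ρ_J = max_k |cos(kπ/125)| = cos(π/125) = 0.9997
root = sin(π/125) = 0.02513  (since 1−cos² = sin²).
ω* = 2/(1 + 0.02513) = 2/1.02513 = 1.9510.
ρ(B_{ω*}) = ω*−1 = 0.9510

ρ_SOR = 0.9510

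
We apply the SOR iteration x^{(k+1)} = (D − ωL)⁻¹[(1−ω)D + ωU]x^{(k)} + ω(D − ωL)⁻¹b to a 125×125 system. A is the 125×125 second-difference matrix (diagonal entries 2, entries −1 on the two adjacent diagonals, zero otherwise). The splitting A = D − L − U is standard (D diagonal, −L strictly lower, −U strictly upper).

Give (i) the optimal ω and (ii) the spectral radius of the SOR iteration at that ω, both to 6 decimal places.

ρ_J = max_k |cos(kπ/126)| = cos(π/126) = 0.999689
√(1−ρ_J²) = |sin(π/126)| = 0.0249307
ω* = 2 / (1 + 0.0249307) = 2 / 1.0249307 ≈ 1.951351.
Hence ρ(B_{ω*}) = 1.951351 − 1 = 0.951351.

ω* = 1.951351, ρ_SOR = 0.951351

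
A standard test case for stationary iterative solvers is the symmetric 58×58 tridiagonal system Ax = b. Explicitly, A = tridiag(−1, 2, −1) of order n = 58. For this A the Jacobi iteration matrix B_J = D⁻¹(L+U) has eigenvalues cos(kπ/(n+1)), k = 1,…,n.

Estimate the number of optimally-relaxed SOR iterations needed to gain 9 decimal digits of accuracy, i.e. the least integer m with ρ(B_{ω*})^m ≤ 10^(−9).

m = 195

spectrum of D⁻¹(L+U) = {cos(kπ/59) : 1≤k≤58}; ρ_J = cos(π/59) = 0.9985827.
√(1−ρ_J²) simplifies to sin(π/59) = 0.0532222.
So ω* = 2/1.0532222 = 1.8989345 (Young).
and ρ(B_{ω*}) = 1.8989345 − 1 = 0.8989345.
(0.8989345)^m ≤ 10^{−9}  ⇒  m·ln(0.8989345) ≤ −9·ln10  ⇒  m ≥ 194.503  ⇒  m = 195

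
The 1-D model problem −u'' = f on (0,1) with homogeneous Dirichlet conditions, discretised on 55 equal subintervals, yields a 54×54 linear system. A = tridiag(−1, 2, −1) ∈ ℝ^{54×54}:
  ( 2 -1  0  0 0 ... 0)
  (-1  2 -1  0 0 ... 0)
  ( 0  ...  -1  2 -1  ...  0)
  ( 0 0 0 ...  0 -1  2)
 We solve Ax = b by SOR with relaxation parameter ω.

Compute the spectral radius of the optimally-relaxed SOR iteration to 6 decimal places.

ρ_SOR = 0.891989

ρ_J = max_k |cos(kπ/55)| = cos(π/55) = 0.998369
√(1−ρ_J²) = |sin(π/55)| = 0.0570888
Young: ω* = 2/(1+√(1−ρ_J²)) = 2/(1+0.0570888) = 2/1.0570888 = 1.891989.
ρ_SOR = ω* − 1 = 1.891989 − 1 = 0.891989.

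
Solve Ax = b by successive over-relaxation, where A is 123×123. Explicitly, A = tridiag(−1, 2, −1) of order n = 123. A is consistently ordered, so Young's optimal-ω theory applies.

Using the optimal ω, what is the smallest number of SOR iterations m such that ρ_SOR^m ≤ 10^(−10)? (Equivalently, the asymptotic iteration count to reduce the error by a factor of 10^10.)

m = 455

With n=123, ρ(Jacobi) = cos(π/124) = 0.9996791.
root = sin(π/124) = 0.0253327  (since 1−cos² = sin²).
ω* = 2/(1 + 0.0253327) = 2/1.0253327 = 1.9505864.
[ρ_SOR] ω* − 1 = 0.9505864.
m ≥ 10·ln10 / (−ln 0.9505864) = 454.373; smallest integer m = 455.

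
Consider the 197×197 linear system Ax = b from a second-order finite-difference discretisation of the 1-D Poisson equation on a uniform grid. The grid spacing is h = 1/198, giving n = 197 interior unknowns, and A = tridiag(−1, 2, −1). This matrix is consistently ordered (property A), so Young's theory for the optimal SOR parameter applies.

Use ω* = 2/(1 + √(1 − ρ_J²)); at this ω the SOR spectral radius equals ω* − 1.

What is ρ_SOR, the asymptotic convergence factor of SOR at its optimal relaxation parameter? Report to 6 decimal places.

With n=197, ρ(Jacobi) = cos(π/198) = 0.999874.
√(1−ρ_J²) = |sin(π/198)| = 0.0158660
Young: ω* = 2/(1+√(1−ρ_J²)) = 2/(1+0.0158660) = 2/1.0158660 = 1.968764.
At ω = 1.968764 every |λ(B_ω)| = ω−1, so ρ_SOR = 0.968764.

ρ_SOR = 0.968764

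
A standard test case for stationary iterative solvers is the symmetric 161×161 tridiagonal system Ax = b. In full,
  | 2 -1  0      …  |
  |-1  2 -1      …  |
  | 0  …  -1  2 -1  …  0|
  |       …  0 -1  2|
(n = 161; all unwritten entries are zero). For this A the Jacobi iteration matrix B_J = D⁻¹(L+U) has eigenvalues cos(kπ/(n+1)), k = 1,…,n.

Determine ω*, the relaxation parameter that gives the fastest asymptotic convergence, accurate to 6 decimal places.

With n=161, ρ(Jacobi) = cos(π/162) = 0.999812.
1 − cos²(π/162) = sin²(π/162) ⇒ √(1−ρ_J²) = sin(π/162) = 0.0193913.
So ω* = 2/1.0193913 = 1.961955 (Young).
and ρ(B_{ω*}) = 1.961955 − 1 = 0.961955.

ω* = 1.961955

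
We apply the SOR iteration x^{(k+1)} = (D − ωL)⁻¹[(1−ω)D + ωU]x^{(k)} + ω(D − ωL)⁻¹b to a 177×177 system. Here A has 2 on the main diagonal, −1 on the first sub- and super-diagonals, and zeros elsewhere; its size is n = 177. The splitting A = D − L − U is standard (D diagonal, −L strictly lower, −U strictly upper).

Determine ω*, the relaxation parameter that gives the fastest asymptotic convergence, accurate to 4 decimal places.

[ρ_J] n=177: ρ(B_J) = cos(π/(n+1)) = cos(π/178) = 0.9998.
√(1−ρ_J²) = |sin(π/178)| = 0.01765
[ω*] 2 ÷ (1 + 0.01765) = 2 ÷ 1.01765 = 1.9653.
ρ_SOR = ω* − 1 = 1.9653 − 1 = 0.9653.

ω* = 1.9653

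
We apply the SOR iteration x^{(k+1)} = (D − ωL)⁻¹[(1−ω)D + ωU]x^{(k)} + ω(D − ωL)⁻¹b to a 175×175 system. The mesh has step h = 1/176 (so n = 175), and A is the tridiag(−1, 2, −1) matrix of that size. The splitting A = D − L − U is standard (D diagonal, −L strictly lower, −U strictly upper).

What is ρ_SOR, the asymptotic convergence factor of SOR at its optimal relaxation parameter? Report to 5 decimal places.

ρ_SOR = 0.96493

spectrum of D⁻¹(L+U) = {cos(kπ/176) : 1≤k≤175}; ρ_J = cos(π/176) = 0.99984.
√(1−ρ_J²) simplifies to sin(π/176) = 0.017849.
[ω*] 2 ÷ (1 + 0.017849) = 2 ÷ 1.017849 = 1.96493.
At ω = 1.96493 every |λ(B_ω)| = ω−1, so ρ_SOR = 0.96493.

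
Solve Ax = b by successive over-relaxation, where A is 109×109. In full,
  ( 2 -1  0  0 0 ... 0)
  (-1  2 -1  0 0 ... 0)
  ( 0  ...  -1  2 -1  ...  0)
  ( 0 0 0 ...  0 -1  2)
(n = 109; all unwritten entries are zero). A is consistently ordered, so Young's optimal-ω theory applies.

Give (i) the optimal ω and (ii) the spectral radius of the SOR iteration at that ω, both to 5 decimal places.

With n=109, ρ(Jacobi) = cos(π/110) = 0.99959.
√(1 − cos²(π/110)) = sin(π/110) ≈ 0.028556.
ω* = 2/(1+0.028556) = 1.94447
ρ_SOR = ω* − 1 ≈ 0.94447.

ω* = 1.94447, ρ_SOR = 0.94447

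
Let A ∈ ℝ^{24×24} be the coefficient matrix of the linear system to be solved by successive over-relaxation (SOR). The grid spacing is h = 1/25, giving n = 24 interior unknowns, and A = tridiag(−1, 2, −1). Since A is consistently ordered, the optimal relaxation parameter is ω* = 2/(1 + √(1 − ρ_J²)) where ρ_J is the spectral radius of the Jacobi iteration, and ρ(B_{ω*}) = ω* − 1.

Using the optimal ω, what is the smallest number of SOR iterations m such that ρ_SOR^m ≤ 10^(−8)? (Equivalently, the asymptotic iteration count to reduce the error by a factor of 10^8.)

ρ_J = max_k |cos(kπ/25)| = cos(π/25) = 0.9921147
1 − cos²(π/25) = sin²(π/25) ⇒ √(1−ρ_J²) = sin(π/25) = 0.1253332.
Then 2/(1+√(1−ρ_J²)) = 2/(1+0.1253332); ω* = 2/1.1253332 = 1.7772514.
Hence ρ(B_{ω*}) = 1.7772514 − 1 = 0.7772514.
For 8 digits: m = 8·ln10 / (−ln 0.7772514) = 18.4207/0.251991 = 73.101; round up → m = 74.

m = 74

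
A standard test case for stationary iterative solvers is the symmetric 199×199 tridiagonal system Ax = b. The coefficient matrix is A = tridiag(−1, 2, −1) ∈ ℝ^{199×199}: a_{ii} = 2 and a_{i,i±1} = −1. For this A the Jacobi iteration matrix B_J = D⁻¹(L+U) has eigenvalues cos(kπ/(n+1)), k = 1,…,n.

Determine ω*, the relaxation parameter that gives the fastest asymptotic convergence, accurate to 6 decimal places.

ω* = 1.969071

B_J for the 199×199 system has eigenvalues cos(kπ/200); ρ_J = cos(π/200) = 0.999877.
1 − cos²(π/200) = sin²(π/200) ⇒ √(1−ρ_J²) = sin(π/200) = 0.0157073.
ω* = 2/(1+0.0157073) = 1.969071
and ρ(B_{ω*}) = 1.969071 − 1 = 0.969071.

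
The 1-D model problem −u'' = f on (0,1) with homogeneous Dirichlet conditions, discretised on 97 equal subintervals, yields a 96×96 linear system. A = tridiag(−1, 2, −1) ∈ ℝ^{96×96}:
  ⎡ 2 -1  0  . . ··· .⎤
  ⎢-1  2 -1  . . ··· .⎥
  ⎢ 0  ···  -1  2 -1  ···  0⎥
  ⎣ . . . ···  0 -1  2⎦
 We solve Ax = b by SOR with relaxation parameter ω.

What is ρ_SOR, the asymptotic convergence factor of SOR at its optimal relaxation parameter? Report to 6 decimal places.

½·tridiag(1,0,1) at n=96: λ_k = cos(kπ/97); max |λ| at k=1 ⇒ ρ_J = cos(π/97) ≈ 0.999476.
√(1 − cos²(π/97)) = sin(π/97) ≈ 0.0323819.
ω* = 2 / (1 + 0.0323819) = 2 / 1.0323819 ≈ 1.937268.
At ω = 1.937268 every |λ(B_ω)| = ω−1, so ρ_SOR = 0.937268.

ρ_SOR = 0.937268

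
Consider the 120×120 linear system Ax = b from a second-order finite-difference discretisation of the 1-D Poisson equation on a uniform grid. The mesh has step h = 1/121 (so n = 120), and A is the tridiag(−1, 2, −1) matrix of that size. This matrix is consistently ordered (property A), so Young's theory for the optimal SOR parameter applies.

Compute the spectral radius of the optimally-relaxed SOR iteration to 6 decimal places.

B_J for the 120×120 system has eigenvalues cos(kπ/121); ρ_J = cos(π/121) = 0.999663.
√(1−ρ_J²) simplifies to sin(π/121) = 0.0259607.
Then 2/(1+√(1−ρ_J²)) = 2/(1+0.0259607); ω* = 2/1.0259607 = 1.949392.
At ω = 1.949392 every |λ(B_ω)| = ω−1, so ρ_SOR = 0.949392.

ρ_SOR = 0.949392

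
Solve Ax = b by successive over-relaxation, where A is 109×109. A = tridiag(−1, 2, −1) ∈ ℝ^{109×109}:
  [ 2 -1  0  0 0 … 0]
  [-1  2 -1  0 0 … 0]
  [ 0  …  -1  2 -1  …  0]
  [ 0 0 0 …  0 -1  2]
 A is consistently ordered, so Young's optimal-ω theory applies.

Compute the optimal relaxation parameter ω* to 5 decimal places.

ω* = 1.94447

With n=109, ρ(Jacobi) = cos(π/110) = 0.99959.
√(1 − cos²(π/110)) = sin(π/110) ≈ 0.028556.
[ω*] 2 ÷ (1 + 0.028556) = 2 ÷ 1.028556 = 1.94447.
ρ_SOR = ω* − 1 = 1.94447 − 1 = 0.94447.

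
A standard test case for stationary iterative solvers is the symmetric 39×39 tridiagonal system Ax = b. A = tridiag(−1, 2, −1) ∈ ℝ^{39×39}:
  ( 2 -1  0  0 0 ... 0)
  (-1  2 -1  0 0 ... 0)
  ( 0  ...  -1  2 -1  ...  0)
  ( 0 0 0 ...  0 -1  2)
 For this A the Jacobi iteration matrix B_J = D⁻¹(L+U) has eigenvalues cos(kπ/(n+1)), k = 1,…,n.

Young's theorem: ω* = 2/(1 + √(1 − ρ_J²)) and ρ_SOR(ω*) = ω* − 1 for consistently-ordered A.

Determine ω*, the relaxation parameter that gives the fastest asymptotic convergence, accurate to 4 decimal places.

ω* = 1.8545

ρ_J = max_k |cos(kπ/40)| = cos(π/40) = 0.9969
√(1−ρ_J²) simplifies to sin(π/40) = 0.07846.
ω* = 2/(1+0.07846) = 1.8545
ρ_SOR = ω* − 1 ≈ 0.8545.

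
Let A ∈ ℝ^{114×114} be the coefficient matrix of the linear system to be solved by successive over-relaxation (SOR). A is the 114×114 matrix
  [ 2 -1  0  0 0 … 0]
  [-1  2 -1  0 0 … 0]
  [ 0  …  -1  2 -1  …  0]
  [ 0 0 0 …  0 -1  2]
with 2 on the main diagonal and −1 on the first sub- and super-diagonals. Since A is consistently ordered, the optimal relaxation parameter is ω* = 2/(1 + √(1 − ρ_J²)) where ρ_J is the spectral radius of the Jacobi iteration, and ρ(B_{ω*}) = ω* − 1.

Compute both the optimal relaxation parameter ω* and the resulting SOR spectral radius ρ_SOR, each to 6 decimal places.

ω* = 1.946823, ρ_SOR = 0.946823

n=114: λ(B_J) = 1 − λ(A)/2 = cos(kπ/115); k=1 gives ρ_J = 0.999627.
√(1 − cos²(π/115)) = sin(π/115) ≈ 0.0273148.
ω* = 2/(1 + 0.0273148) = 2/1.0273148 = 1.946823.
ρ_SOR = ω* − 1 = 1.946823 − 1 = 0.946823.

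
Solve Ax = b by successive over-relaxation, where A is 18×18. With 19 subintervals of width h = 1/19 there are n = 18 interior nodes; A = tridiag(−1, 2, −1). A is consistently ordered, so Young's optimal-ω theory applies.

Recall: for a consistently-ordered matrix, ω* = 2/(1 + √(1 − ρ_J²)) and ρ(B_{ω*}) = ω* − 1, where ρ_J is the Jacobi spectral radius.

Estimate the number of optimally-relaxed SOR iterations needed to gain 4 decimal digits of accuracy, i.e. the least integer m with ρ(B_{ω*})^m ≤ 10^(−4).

½·tridiag(1,0,1) at n=18: λ_k = cos(kπ/19); max |λ| at k=1 ⇒ ρ_J = cos(π/19) ≈ 0.9863613.
√(1−ρ_J²) simplifies to sin(π/19) = 0.1645946.
[ω*] 2 ÷ (1 + 0.1645946) = 2 ÷ 1.1645946 = 1.7173358.
ρ(B_{ω*}) = ω*−1 = 0.7173358
ρ_SOR^m ≤ 10^(−4) ⇔ m ≥ 4·ln10/(−ln 0.7173358) = 9.21034/0.332211 = 27.724; m = ⌈27.724⌉ = 28.

m = 28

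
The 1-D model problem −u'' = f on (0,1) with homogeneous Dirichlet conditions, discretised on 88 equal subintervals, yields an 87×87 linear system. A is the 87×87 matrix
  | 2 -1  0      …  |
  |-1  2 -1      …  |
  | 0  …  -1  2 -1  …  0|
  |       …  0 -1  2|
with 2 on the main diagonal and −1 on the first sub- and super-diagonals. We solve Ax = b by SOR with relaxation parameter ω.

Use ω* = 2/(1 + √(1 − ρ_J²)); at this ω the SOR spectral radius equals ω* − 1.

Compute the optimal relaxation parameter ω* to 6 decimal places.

ω* = 1.931075

[ρ_J] n=87: ρ(B_J) = cos(π/(n+1)) = cos(π/88) = 0.999363.
1 − cos²(π/88) = sin²(π/88) ⇒ √(1−ρ_J²) = sin(π/88) = 0.0356923.
ω* = 2 / (1 + 0.0356923) = 2 / 1.0356923 ≈ 1.931075.
and ρ(B_{ω*}) = 1.931075 − 1 = 0.931075.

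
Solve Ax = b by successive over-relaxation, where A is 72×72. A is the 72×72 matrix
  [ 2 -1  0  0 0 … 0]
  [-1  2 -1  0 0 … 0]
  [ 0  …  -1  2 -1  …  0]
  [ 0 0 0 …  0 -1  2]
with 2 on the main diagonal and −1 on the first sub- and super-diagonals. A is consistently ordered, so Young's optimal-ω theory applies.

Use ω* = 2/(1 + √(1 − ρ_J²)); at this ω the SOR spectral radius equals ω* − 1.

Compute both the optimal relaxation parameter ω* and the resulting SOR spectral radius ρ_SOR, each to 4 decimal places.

ω* = 1.9175, ρ_SOR = 0.9175

B_J for the 72×72 system has eigenvalues cos(kπ/73); ρ_J = cos(π/73) = 0.9991.
root = sin(π/73) = 0.04302  (since 1−cos² = sin²).
[ω*] 2 ÷ (1 + 0.04302) = 2 ÷ 1.04302 = 1.9175.
ρ_SOR = ω* − 1 = 1.9175 − 1 = 0.9175.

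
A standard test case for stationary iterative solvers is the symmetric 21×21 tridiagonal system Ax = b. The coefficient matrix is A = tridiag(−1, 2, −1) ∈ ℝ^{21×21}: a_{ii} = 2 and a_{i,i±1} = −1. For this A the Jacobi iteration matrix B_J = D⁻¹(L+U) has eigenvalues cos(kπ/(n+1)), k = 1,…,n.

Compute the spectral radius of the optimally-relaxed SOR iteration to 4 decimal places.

ρ_SOR = 0.7508

spectrum of D⁻¹(L+U) = {cos(kπ/22) : 1≤k≤21}; ρ_J = cos(π/22) = 0.9898.
√(1 − cos²(π/22)) = sin(π/22) ≈ 0.14231.
[ω*] 2 ÷ (1 + 0.14231) = 2 ÷ 1.14231 = 1.7508.
At ω = 1.7508 every |λ(B_ω)| = ω−1, so ρ_SOR = 0.7508.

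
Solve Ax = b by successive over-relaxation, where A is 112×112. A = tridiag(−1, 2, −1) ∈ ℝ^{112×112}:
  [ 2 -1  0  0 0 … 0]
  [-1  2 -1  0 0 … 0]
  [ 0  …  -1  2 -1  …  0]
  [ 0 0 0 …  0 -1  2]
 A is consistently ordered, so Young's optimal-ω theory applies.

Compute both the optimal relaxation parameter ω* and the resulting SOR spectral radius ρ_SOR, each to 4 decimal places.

ω* = 1.9459, ρ_SOR = 0.9459

ρ_J = max_k |cos(kπ/113)| = cos(π/113) = 0.9996
√(1 − cos²(π/113)) = sin(π/113) ≈ 0.02780.
ω* = 2 / (1 + 0.02780) = 2 / 1.02780 ≈ 1.9459.
[ρ_SOR] ω* − 1 = 0.9459.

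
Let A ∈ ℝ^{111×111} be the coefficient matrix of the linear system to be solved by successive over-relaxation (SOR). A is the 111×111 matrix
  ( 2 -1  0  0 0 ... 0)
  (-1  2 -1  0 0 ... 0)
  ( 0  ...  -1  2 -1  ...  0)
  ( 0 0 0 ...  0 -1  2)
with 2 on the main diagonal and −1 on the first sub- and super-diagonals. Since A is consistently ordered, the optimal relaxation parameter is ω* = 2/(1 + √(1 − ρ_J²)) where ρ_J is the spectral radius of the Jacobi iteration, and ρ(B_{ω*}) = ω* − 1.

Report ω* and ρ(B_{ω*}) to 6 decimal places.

ω* = 1.945438, ρ_SOR = 0.945438

n=111: λ(B_J) = 1 − λ(A)/2 = cos(kπ/112); k=1 gives ρ_J = 0.999607.
√(1 − cos²(π/112)) = sin(π/112) ≈ 0.0280463.
[ω*] 2 ÷ (1 + 0.0280463) = 2 ÷ 1.0280463 = 1.945438.
ρ_SOR = ω* − 1 ≈ 0.945438.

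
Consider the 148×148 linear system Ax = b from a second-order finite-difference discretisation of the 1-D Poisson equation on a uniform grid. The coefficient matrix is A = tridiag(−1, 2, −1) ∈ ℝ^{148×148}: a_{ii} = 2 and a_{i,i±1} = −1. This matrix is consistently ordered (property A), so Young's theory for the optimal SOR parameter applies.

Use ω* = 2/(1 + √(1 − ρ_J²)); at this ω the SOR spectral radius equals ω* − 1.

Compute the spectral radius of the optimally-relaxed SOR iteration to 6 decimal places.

ρ_SOR = 0.958705

B_J for the 148×148 system has eigenvalues cos(kπ/149); ρ_J = cos(π/149) = 0.999778.
√(1 − cos²(π/149)) = sin(π/149) ≈ 0.0210830.
ω* = 2/(1+0.0210830) = 1.958705
At ω = 1.958705 every |λ(B_ω)| = ω−1, so ρ_SOR = 0.958705.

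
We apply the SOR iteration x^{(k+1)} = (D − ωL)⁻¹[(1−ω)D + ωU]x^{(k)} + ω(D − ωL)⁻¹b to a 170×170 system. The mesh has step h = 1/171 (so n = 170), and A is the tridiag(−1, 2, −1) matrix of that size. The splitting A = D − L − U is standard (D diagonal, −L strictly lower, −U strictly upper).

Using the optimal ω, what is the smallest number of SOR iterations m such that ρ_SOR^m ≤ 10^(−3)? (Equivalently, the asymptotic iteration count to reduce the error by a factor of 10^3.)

n=170: λ(B_J) = 1 − λ(A)/2 = cos(kπ/171); k=1 gives ρ_J = 0.9998312.
√(1−ρ_J²) simplifies to sin(π/171) = 0.0183709.
[ω*] 2 ÷ (1 + 0.0183709) = 2 ÷ 1.0183709 = 1.9639210.
Hence ρ(B_{ω*}) = 1.9639210 − 1 = 0.9639210.
(0.9639210)^m ≤ 10^{−3}  ⇒  m·ln(0.9639210) ≤ −3·ln10  ⇒  m ≥ 187.987  ⇒  m = 188

m = 188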